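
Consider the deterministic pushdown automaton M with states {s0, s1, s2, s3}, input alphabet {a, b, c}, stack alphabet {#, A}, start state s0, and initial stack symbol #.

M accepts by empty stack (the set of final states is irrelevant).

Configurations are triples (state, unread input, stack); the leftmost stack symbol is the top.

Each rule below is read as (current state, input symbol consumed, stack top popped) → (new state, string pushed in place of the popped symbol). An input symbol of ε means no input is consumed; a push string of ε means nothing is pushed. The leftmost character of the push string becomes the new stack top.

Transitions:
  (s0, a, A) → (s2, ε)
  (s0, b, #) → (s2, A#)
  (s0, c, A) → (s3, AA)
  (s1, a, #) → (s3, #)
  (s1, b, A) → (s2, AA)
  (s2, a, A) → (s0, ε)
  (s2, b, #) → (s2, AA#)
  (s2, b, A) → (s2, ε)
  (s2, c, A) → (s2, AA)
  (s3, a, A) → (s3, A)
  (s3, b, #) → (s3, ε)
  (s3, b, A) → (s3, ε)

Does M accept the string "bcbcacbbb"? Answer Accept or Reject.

Accept

(s0, bcbcacbbb, #)
  read b, top #: go to s2, push A# → (s2, cbcacbbb, A#)
  read c, top A: go to s2, push AA → (s2, bcacbbb, AA#)
  read b, top A: go to s2, push ε → (s2, cacbbb, A#)
  read c, top A: go to s2, push AA → (s2, acbbb, AA#)
  read a, top A: go to s0, push ε → (s0, cbbb, A#)
  read c, top A: go to s3, push AA → (s3, bbb, AA#)
  read b, top A: go to s3, push ε → (s3, bb, A#)
  read b, top A: go to s3, push ε → (s3, b, #)
  read b, top #: go to s3, push ε → (s3, ε, ε)
All input consumed and the stack is empty.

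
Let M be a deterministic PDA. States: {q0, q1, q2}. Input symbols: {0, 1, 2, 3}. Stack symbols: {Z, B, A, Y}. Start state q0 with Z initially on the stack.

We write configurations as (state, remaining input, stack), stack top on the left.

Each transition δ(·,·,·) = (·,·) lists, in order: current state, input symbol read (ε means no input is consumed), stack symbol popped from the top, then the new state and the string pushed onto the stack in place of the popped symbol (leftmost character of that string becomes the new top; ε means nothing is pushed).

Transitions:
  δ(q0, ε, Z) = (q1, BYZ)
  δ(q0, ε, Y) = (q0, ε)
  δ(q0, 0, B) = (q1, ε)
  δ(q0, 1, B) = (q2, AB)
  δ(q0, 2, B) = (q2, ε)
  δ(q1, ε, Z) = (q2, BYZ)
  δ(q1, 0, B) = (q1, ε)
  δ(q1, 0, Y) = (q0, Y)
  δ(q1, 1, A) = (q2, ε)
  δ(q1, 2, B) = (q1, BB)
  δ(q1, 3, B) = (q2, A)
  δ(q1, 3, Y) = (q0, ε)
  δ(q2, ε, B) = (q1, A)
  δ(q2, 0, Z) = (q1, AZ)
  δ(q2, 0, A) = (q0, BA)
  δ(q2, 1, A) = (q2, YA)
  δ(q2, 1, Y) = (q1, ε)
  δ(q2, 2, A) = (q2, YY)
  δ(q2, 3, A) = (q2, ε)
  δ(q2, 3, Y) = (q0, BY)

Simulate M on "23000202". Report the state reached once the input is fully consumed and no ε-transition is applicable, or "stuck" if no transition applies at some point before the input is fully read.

(q0, 23000202, Z)
  ε-move, top Z: go to q1, push BYZ → (q1, 23000202, BYZ)
  read 2, top B: go to q1, push BB → (q1, 3000202, BBYZ)
  read 3, top B: go to q2, push A → (q2, 000202, ABYZ)
  read 0, top A: go to q0, push BA → (q0, 00202, BABYZ)
  read 0, top B: go to q1, push ε → (q1, 0202, ABYZ)
No transition for (q1, 0, top A); M blocks with input 0202 remaining.

stuck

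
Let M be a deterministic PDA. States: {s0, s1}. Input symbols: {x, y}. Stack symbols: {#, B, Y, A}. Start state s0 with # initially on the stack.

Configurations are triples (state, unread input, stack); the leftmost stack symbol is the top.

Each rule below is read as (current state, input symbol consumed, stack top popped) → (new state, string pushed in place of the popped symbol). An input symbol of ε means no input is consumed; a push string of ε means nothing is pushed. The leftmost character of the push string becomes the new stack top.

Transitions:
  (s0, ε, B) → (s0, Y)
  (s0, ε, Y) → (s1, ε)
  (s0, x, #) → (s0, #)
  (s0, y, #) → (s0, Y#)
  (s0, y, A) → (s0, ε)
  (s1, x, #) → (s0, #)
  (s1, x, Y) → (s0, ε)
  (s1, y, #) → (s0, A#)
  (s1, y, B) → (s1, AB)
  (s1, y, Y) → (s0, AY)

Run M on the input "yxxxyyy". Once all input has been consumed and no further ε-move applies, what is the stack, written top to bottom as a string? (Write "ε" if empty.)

(s0, yxxxyyy, #)
  read y, top #: go to s0, push Y# → (s0, xxxyyy, Y#)
  ε-move, top Y: go to s1, push ε → (s1, xxxyyy, #)
  read x, top #: go to s0, push # → (s0, xxyyy, #)
  read x, top #: go to s0, push # → (s0, xyyy, #)
  read x, top #: go to s0, push # → (s0, yyy, #)
  read y, top #: go to s0, push Y# → (s0, yy, Y#)
  ε-move, top Y: go to s1, push ε → (s1, yy, #)
  read y, top #: go to s0, push A# → (s0, y, A#)
  read y, top A: go to s0, push ε → (s0, ε, #)
All input consumed in state s0 with stack #.

#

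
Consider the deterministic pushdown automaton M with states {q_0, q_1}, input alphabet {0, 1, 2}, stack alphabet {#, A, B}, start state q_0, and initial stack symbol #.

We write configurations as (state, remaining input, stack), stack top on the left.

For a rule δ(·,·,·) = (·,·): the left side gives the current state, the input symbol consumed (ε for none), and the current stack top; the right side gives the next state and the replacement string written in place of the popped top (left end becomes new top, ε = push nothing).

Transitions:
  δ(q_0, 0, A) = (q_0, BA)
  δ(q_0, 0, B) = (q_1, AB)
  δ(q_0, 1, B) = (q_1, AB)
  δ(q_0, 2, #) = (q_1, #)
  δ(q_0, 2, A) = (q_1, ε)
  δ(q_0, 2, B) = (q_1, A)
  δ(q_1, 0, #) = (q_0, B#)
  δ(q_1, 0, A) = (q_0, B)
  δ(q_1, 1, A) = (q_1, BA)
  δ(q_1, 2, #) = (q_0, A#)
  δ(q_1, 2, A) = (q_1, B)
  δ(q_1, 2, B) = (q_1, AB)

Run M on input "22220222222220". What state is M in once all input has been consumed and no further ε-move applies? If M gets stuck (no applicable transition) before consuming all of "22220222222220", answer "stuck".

stuck

(q_0, 22220222222220, #)
  read 2, top #: go to q_1, push # → (q_1, 2220222222220, #)
  read 2, top #: go to q_0, push A# → (q_0, 220222222220, A#)
  read 2, top A: go to q_1, push ε → (q_1, 20222222220, #)
  read 2, top #: go to q_0, push A# → (q_0, 0222222220, A#)
  read 0, top A: go to q_0, push BA → (q_0, 222222220, BA#)
  read 2, top B: go to q_1, push A → (q_1, 22222220, AA#)
  read 2, top A: go to q_1, push B → (q_1, 2222220, BA#)
  read 2, top B: go to q_1, push AB → (q_1, 222220, ABA#)
  read 2, top A: go to q_1, push B → (q_1, 22220, BBA#)
  read 2, top B: go to q_1, push AB → (q_1, 2220, ABBA#)
  read 2, top A: go to q_1, push B → (q_1, 220, BBBA#)
  read 2, top B: go to q_1, push AB → (q_1, 20, ABBBA#)
  read 2, top A: go to q_1, push B → (q_1, 0, BBBBA#)
No transition for (q_1, 0, top B); M blocks with input 0 remaining.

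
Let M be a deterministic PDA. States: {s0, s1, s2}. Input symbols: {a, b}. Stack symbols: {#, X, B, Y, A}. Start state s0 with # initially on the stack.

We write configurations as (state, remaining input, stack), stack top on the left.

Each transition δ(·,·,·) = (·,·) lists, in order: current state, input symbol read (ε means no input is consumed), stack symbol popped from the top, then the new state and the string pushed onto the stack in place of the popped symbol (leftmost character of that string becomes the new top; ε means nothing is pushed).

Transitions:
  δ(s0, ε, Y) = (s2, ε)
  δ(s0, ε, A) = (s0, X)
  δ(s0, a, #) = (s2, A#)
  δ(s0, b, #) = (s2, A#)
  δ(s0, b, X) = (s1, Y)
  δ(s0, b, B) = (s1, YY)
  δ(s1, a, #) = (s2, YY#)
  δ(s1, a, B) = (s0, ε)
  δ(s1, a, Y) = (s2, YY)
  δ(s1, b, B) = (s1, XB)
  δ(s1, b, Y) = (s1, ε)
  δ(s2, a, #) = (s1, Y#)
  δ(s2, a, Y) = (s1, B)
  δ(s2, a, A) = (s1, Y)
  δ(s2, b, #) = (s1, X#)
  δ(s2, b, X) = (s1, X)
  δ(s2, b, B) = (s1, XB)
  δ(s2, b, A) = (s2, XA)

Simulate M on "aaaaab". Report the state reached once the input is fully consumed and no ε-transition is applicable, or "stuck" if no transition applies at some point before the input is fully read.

(s0, aaaaab, #) ⊢ (s2, aaaab, A#) ⊢ (s1, aaab, Y#) ⊢ (s2, aab, YY#) ⊢ (s1, ab, BY#) ⊢ (s0, b, Y#) ⊢ (s2, b, #) ⊢ (s1, ε, X#)
All input consumed; M is in state s1.

s1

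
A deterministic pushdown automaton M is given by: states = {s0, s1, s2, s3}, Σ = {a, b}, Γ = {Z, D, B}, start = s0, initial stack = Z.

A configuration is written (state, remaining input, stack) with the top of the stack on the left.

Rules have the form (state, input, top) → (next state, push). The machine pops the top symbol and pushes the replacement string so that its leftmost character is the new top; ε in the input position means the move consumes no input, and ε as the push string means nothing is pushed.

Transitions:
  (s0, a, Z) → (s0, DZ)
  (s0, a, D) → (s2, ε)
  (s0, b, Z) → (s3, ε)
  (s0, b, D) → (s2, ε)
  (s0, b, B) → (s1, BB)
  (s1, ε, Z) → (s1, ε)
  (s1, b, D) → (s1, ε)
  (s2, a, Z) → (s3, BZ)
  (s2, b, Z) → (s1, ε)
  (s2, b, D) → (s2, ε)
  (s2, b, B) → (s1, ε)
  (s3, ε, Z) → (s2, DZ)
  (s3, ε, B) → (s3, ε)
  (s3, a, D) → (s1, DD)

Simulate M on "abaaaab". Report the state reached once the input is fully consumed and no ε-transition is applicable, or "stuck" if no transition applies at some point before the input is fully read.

(s0, abaaaab, Z)
  read a, top Z: go to s0, push DZ → (s0, baaaab, DZ)
  read b, top D: go to s2, push ε → (s2, aaaab, Z)
  read a, top Z: go to s3, push BZ → (s3, aaab, BZ)
  ε-move, top B: go to s3, push ε → (s3, aaab, Z)
  ε-move, top Z: go to s2, push DZ → (s2, aaab, DZ)
No transition for (s2, a, top D); M blocks with input aaab remaining.

stuck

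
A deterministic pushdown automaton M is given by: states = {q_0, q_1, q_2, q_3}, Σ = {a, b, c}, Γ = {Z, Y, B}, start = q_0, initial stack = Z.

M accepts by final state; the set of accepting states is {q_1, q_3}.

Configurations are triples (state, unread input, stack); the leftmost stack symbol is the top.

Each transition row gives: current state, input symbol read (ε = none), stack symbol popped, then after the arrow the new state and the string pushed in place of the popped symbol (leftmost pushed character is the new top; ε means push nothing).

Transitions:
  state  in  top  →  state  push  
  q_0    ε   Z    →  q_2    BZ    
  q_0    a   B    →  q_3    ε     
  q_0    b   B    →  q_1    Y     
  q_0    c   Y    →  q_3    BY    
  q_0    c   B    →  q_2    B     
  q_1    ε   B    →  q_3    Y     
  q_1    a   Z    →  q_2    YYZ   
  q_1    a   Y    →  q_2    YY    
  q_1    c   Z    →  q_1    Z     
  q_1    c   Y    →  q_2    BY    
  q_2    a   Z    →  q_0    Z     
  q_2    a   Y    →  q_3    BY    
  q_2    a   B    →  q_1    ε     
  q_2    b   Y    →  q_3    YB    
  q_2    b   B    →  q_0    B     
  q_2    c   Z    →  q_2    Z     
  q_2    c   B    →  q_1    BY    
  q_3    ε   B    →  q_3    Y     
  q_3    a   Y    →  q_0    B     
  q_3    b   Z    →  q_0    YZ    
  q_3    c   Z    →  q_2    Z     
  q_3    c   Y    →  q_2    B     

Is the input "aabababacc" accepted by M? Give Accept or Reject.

Accept

(q_0, aabababacc, Z)
  ε-move, top Z: go to q_2, push BZ → (q_2, aabababacc, BZ)
  read a, top B: go to q_1, push ε → (q_1, abababacc, Z)
  read a, top Z: go to q_2, push YYZ → (q_2, bababacc, YYZ)
  read b, top Y: go to q_3, push YB → (q_3, ababacc, YBYZ)
  read a, top Y: go to q_0, push B → (q_0, babacc, BBYZ)
  read b, top B: go to q_1, push Y → (q_1, abacc, YBYZ)
  read a, top Y: go to q_2, push YY → (q_2, bacc, YYBYZ)
  read b, top Y: go to q_3, push YB → (q_3, acc, YBYBYZ)
  read a, top Y: go to q_0, push B → (q_0, cc, BBYBYZ)
  read c, top B: go to q_2, push B → (q_2, c, BBYBYZ)
  read c, top B: go to q_1, push BY → (q_1, ε, BYBYBYZ)
All input consumed; state q_1 ∈ F.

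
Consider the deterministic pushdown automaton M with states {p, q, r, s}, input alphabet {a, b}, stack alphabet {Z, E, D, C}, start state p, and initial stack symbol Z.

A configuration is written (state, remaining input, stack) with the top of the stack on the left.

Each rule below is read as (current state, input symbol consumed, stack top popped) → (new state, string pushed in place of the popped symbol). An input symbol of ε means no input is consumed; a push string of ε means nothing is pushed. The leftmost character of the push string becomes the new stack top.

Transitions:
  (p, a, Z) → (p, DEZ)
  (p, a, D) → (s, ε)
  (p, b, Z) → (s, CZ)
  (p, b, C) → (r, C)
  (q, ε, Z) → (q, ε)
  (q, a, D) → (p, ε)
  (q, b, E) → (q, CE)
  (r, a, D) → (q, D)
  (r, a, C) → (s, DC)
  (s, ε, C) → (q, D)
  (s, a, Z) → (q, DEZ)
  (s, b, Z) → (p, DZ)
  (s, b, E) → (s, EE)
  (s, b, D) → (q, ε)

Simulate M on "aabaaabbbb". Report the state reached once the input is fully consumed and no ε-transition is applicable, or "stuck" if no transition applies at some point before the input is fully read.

stuck

(p, aabaaabbbb, Z) ⊢ (p, abaaabbbb, DEZ) ⊢ (s, baaabbbb, EZ) ⊢ (s, aaabbbb, EEZ)
No transition for (s, a, top E); M blocks with input aaabbbb remaining.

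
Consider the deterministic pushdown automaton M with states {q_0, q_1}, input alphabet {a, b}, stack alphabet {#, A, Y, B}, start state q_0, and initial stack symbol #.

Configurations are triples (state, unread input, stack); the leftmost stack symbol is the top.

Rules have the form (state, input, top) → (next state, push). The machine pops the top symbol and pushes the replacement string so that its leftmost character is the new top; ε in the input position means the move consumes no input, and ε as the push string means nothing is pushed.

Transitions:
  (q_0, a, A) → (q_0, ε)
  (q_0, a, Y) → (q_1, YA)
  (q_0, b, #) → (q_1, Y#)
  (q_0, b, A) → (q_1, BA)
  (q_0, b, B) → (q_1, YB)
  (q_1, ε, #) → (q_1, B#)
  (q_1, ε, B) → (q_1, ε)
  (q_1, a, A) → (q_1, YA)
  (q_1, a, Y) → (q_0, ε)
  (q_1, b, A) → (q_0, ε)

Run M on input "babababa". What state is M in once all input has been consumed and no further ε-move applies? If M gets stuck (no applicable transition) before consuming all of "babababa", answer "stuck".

q_0

(q_0, babababa, #) ⊢ (q_1, abababa, Y#) ⊢ (q_0, bababa, #) ⊢ (q_1, ababa, Y#) ⊢ (q_0, baba, #) ⊢ (q_1, aba, Y#) ⊢ (q_0, ba, #) ⊢ (q_1, a, Y#) ⊢ (q_0, ε, #)
All input consumed; M is in state q_0.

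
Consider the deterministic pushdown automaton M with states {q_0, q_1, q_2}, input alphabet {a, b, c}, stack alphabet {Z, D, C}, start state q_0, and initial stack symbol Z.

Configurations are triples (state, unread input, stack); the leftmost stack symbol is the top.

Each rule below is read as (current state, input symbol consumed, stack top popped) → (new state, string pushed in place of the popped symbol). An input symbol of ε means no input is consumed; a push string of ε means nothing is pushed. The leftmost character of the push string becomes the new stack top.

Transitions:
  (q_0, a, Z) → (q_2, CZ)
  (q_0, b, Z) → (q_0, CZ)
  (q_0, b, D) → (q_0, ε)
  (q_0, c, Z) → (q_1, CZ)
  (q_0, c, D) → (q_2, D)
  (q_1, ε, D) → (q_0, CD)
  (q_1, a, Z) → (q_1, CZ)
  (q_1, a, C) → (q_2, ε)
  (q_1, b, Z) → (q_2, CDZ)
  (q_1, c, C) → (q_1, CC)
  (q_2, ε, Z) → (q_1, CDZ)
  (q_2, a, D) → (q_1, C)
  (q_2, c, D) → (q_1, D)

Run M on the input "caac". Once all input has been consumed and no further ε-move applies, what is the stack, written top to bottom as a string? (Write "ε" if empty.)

(q_0, caac, Z) ⊢ (q_1, aac, CZ) ⊢ (q_2, ac, Z) ⊢ (q_1, ac, CDZ) ⊢ (q_2, c, DZ) ⊢ (q_1, ε, DZ) ⊢ (q_0, ε, CDZ)
All input consumed in state q_0 with stack CDZ.

CDZ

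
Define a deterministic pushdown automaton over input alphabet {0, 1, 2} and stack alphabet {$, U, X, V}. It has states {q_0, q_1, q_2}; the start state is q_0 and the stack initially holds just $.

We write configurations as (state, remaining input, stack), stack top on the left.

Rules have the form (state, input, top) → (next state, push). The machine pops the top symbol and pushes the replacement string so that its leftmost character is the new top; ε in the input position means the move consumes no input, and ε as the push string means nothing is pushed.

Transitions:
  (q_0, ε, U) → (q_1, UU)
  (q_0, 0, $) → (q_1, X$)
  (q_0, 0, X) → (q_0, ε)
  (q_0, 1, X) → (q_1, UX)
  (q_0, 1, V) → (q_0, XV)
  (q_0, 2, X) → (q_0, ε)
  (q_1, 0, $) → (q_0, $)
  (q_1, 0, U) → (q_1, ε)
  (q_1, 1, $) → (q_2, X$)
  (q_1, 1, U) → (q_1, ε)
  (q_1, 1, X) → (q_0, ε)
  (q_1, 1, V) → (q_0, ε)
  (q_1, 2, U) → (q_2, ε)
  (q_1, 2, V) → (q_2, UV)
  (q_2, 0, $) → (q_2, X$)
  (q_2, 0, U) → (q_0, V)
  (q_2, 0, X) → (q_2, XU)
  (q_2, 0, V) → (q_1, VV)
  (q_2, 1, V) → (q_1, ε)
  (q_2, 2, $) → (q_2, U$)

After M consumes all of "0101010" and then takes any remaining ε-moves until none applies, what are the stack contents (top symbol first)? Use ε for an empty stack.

X$

(q_0, 0101010, $)
  read 0, top $: go to q_1, push X$ → (q_1, 101010, X$)
  read 1, top X: go to q_0, push ε → (q_0, 01010, $)
  read 0, top $: go to q_1, push X$ → (q_1, 1010, X$)
  read 1, top X: go to q_0, push ε → (q_0, 010, $)
  read 0, top $: go to q_1, push X$ → (q_1, 10, X$)
  read 1, top X: go to q_0, push ε → (q_0, 0, $)
  read 0, top $: go to q_1, push X$ → (q_1, ε, X$)
All input consumed in state q_1 with stack X$.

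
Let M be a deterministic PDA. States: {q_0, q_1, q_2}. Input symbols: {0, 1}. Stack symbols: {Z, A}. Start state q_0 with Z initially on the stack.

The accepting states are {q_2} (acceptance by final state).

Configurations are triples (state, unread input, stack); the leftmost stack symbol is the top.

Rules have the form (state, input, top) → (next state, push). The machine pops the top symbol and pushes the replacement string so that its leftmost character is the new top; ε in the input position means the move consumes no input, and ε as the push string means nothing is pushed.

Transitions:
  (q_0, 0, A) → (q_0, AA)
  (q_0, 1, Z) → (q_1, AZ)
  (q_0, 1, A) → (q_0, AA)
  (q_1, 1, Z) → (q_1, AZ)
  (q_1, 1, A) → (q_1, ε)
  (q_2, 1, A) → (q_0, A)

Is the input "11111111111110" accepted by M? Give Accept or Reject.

Reject

(q_0, 11111111111110, Z)
  read 1, top Z: go to q_1, push AZ → (q_1, 1111111111110, AZ)
  read 1, top A: go to q_1, push ε → (q_1, 111111111110, Z)
  read 1, top Z: go to q_1, push AZ → (q_1, 11111111110, AZ)
  read 1, top A: go to q_1, push ε → (q_1, 1111111110, Z)
  read 1, top Z: go to q_1, push AZ → (q_1, 111111110, AZ)
  read 1, top A: go to q_1, push ε → (q_1, 11111110, Z)
  read 1, top Z: go to q_1, push AZ → (q_1, 1111110, AZ)
  read 1, top A: go to q_1, push ε → (q_1, 111110, Z)
  read 1, top Z: go to q_1, push AZ → (q_1, 11110, AZ)
  read 1, top A: go to q_1, push ε → (q_1, 1110, Z)
  read 1, top Z: go to q_1, push AZ → (q_1, 110, AZ)
  read 1, top A: go to q_1, push ε → (q_1, 10, Z)
  read 1, top Z: go to q_1, push AZ → (q_1, 0, AZ)
No transition applies at (q_1, 0, AZ); input not fully consumed.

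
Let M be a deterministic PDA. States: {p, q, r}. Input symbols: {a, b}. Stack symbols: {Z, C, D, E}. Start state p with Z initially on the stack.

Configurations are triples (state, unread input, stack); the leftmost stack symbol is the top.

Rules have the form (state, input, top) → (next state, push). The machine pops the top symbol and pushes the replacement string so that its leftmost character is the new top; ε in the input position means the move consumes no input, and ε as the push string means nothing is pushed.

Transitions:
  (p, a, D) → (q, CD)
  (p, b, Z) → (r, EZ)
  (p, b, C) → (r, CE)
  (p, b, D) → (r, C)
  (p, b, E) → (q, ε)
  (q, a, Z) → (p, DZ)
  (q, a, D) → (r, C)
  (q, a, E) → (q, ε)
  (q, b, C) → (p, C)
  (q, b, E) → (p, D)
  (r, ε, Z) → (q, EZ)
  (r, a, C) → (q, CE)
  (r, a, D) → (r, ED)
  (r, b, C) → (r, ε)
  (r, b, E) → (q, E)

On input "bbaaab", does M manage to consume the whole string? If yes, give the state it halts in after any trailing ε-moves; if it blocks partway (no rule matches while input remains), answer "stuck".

(p, bbaaab, Z)
  read b, top Z: go to r, push EZ → (r, baaab, EZ)
  read b, top E: go to q, push E → (q, aaab, EZ)
  read a, top E: go to q, push ε → (q, aab, Z)
  read a, top Z: go to p, push DZ → (p, ab, DZ)
  read a, top D: go to q, push CD → (q, b, CDZ)
  read b, top C: go to p, push C → (p, ε, CDZ)
All input consumed; M is in state p.

p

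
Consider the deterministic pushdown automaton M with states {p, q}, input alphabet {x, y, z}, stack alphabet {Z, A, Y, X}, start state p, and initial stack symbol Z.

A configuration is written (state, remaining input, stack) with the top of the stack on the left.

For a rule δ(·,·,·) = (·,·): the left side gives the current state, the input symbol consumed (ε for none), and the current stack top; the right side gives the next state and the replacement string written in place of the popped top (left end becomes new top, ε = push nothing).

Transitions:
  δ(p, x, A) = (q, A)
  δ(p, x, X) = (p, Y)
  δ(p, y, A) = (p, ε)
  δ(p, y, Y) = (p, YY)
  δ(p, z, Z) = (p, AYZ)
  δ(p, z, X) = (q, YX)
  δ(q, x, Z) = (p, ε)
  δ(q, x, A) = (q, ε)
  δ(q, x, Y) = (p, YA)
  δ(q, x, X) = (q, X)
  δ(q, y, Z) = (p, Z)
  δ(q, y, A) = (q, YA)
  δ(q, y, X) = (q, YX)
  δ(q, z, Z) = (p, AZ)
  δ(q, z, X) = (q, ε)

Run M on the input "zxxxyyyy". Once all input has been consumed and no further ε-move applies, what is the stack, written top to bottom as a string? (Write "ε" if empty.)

(p, zxxxyyyy, Z)
  read z, top Z: go to p, push AYZ → (p, xxxyyyy, AYZ)
  read x, top A: go to q, push A → (q, xxyyyy, AYZ)
  read x, top A: go to q, push ε → (q, xyyyy, YZ)
  read x, top Y: go to p, push YA → (p, yyyy, YAZ)
  read y, top Y: go to p, push YY → (p, yyy, YYAZ)
  read y, top Y: go to p, push YY → (p, yy, YYYAZ)
  read y, top Y: go to p, push YY → (p, y, YYYYAZ)
  read y, top Y: go to p, push YY → (p, ε, YYYYYAZ)
All input consumed in state p with stack YYYYYAZ.

YYYYYAZ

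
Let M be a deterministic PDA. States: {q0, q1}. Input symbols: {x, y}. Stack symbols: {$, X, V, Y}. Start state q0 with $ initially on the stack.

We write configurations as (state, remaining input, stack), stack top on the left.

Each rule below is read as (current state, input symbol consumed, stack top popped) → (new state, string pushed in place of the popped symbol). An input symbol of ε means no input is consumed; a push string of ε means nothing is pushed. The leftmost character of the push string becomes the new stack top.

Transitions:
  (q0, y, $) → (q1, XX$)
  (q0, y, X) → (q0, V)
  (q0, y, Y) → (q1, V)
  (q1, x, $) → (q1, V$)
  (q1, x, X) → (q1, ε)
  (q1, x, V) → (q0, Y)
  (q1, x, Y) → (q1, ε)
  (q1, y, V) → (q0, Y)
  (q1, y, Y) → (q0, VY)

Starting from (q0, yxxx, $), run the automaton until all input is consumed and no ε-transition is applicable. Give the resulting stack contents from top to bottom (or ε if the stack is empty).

(q0, yxxx, $) ⊢ (q1, xxx, XX$) ⊢ (q1, xx, X$) ⊢ (q1, x, $) ⊢ (q1, ε, V$)
All input consumed in state q1 with stack V$.

V$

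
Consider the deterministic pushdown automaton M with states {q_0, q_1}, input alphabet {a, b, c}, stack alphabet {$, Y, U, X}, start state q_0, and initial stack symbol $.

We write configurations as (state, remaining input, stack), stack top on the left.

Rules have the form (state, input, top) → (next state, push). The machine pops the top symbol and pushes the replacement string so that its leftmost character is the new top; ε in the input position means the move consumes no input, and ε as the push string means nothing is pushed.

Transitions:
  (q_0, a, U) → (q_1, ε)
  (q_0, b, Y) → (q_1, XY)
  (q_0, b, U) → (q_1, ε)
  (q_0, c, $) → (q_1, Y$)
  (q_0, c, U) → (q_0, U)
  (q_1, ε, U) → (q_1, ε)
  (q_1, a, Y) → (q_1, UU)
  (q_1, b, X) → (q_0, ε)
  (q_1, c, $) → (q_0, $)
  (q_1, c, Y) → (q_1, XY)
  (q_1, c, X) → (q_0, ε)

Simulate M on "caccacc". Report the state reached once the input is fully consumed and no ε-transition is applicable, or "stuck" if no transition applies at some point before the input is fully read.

(q_0, caccacc, $)
  read c, top $: go to q_1, push Y$ → (q_1, accacc, Y$)
  read a, top Y: go to q_1, push UU → (q_1, ccacc, UU$)
  ε-move, top U: go to q_1, push ε → (q_1, ccacc, U$)
  ε-move, top U: go to q_1, push ε → (q_1, ccacc, $)
  read c, top $: go to q_0, push $ → (q_0, cacc, $)
  read c, top $: go to q_1, push Y$ → (q_1, acc, Y$)
  read a, top Y: go to q_1, push UU → (q_1, cc, UU$)
  ε-move, top U: go to q_1, push ε → (q_1, cc, U$)
  ε-move, top U: go to q_1, push ε → (q_1, cc, $)
  read c, top $: go to q_0, push $ → (q_0, c, $)
  read c, top $: go to q_1, push Y$ → (q_1, ε, Y$)
All input consumed; M is in state q_1.

q_1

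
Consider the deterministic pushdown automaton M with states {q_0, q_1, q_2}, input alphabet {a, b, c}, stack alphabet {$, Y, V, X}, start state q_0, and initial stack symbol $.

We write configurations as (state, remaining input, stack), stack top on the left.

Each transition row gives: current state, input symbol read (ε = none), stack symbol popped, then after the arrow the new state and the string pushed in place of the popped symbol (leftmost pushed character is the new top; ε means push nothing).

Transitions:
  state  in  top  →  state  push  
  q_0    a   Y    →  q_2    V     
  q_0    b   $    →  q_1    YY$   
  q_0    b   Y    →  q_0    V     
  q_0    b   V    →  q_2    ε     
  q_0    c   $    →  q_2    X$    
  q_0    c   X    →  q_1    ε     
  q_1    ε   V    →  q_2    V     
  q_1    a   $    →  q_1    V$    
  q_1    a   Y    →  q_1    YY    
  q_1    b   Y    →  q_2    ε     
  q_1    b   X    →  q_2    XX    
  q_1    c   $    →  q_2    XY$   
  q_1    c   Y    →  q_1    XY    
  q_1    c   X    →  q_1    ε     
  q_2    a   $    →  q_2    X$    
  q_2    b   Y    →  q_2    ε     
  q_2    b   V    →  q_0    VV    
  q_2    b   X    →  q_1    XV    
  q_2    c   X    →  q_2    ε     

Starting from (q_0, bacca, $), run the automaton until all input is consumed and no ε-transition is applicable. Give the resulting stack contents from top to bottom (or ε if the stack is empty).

(q_0, bacca, $) ⊢ (q_1, acca, YY$) ⊢ (q_1, cca, YYY$) ⊢ (q_1, ca, XYYY$) ⊢ (q_1, a, YYY$) ⊢ (q_1, ε, YYYY$)
All input consumed in state q_1 with stack YYYY$.

YYYY$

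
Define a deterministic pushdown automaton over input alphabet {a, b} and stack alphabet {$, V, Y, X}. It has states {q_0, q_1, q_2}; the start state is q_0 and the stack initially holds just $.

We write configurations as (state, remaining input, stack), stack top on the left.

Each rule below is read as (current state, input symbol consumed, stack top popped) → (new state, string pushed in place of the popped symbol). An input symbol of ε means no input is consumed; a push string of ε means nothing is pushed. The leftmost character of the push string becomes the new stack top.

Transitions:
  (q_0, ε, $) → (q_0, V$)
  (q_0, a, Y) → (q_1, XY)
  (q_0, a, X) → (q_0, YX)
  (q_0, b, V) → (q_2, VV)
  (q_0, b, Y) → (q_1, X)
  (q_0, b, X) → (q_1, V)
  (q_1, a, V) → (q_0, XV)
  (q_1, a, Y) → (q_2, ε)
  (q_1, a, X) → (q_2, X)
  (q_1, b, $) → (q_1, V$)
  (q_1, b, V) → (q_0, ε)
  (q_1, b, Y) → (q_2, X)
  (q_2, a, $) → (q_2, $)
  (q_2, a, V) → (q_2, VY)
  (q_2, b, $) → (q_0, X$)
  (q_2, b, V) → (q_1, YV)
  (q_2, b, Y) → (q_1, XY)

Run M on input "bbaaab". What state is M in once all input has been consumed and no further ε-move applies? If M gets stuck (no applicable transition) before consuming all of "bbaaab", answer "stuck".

q_1

(q_0, bbaaab, $)
  ε-move, top $: go to q_0, push V$ → (q_0, bbaaab, V$)
  read b, top V: go to q_2, push VV → (q_2, baaab, VV$)
  read b, top V: go to q_1, push YV → (q_1, aaab, YVV$)
  read a, top Y: go to q_2, push ε → (q_2, aab, VV$)
  read a, top V: go to q_2, push VY → (q_2, ab, VYV$)
  read a, top V: go to q_2, push VY → (q_2, b, VYYV$)
  read b, top V: go to q_1, push YV → (q_1, ε, YVYYV$)
All input consumed; M is in state q_1.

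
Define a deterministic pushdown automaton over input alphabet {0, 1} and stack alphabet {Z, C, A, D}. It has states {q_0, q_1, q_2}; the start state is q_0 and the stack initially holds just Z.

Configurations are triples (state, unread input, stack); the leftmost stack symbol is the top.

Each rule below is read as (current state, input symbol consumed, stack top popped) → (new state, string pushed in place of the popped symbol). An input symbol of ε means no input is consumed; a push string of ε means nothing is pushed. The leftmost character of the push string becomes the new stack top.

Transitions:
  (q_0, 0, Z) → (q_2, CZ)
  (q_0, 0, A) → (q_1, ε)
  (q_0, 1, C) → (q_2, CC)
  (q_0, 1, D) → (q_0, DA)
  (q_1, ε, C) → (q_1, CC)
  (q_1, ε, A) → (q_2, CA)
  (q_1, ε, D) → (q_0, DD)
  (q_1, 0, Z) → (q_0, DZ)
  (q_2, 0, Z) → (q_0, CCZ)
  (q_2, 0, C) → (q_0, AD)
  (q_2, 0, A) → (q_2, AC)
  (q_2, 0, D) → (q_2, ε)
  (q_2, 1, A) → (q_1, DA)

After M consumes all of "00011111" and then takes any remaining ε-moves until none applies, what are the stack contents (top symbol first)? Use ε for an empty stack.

DAAAAADZ

(q_0, 00011111, Z)
  read 0, top Z: go to q_2, push CZ → (q_2, 0011111, CZ)
  read 0, top C: go to q_0, push AD → (q_0, 011111, ADZ)
  read 0, top A: go to q_1, push ε → (q_1, 11111, DZ)
  ε-move, top D: go to q_0, push DD → (q_0, 11111, DDZ)
  read 1, top D: go to q_0, push DA → (q_0, 1111, DADZ)
  read 1, top D: go to q_0, push DA → (q_0, 111, DAADZ)
  read 1, top D: go to q_0, push DA → (q_0, 11, DAAADZ)
  read 1, top D: go to q_0, push DA → (q_0, 1, DAAAADZ)
  read 1, top D: go to q_0, push DA → (q_0, ε, DAAAAADZ)
All input consumed in state q_0 with stack DAAAAADZ.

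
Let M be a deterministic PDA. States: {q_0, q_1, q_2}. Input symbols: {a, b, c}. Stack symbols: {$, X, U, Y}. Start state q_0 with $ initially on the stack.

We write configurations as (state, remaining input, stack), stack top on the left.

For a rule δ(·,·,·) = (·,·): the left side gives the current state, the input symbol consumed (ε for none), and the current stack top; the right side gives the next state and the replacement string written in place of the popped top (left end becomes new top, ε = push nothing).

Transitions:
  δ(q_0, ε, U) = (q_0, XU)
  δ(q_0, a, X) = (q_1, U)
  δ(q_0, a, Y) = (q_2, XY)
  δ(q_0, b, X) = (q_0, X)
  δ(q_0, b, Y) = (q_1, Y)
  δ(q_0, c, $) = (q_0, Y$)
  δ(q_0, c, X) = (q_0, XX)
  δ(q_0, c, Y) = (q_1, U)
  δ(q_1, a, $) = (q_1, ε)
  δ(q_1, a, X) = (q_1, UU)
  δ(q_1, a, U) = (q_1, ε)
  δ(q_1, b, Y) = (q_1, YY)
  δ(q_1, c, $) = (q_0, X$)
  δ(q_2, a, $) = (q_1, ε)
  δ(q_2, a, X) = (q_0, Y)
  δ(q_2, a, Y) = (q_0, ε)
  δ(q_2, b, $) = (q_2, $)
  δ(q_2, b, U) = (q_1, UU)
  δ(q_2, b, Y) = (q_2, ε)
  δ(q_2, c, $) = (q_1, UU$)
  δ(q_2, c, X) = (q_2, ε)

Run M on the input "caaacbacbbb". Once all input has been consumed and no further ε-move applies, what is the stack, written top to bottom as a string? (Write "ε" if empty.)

YYY$

(q_0, caaacbacbbb, $) ⊢ (q_0, aaacbacbbb, Y$) ⊢ (q_2, aacbacbbb, XY$) ⊢ (q_0, acbacbbb, YY$) ⊢ (q_2, cbacbbb, XYY$) ⊢ (q_2, bacbbb, YY$) ⊢ (q_2, acbbb, Y$) ⊢ (q_0, cbbb, $) ⊢ (q_0, bbb, Y$) ⊢ (q_1, bb, Y$) ⊢ (q_1, b, YY$) ⊢ (q_1, ε, YYY$)
All input consumed in state q_1 with stack YYY$.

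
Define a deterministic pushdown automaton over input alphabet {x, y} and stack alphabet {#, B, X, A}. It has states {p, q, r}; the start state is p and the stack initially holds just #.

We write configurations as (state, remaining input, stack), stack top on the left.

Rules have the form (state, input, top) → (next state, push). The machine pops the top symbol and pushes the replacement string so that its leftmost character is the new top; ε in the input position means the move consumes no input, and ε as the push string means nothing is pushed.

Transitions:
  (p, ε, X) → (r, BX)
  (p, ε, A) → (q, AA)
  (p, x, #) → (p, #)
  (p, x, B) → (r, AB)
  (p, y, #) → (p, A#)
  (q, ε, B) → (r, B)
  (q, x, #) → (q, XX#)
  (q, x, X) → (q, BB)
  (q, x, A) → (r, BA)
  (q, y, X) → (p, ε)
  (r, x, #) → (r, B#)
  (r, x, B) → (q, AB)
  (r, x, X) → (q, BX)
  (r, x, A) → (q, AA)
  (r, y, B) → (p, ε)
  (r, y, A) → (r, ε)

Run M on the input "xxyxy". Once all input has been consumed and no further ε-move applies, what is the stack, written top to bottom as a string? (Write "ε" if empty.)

AAA#

(p, xxyxy, #)
  read x, top #: go to p, push # → (p, xyxy, #)
  read x, top #: go to p, push # → (p, yxy, #)
  read y, top #: go to p, push A# → (p, xy, A#)
  ε-move, top A: go to q, push AA → (q, xy, AA#)
  read x, top A: go to r, push BA → (r, y, BAA#)
  read y, top B: go to p, push ε → (p, ε, AA#)
  ε-move, top A: go to q, push AA → (q, ε, AAA#)
All input consumed in state q with stack AAA#.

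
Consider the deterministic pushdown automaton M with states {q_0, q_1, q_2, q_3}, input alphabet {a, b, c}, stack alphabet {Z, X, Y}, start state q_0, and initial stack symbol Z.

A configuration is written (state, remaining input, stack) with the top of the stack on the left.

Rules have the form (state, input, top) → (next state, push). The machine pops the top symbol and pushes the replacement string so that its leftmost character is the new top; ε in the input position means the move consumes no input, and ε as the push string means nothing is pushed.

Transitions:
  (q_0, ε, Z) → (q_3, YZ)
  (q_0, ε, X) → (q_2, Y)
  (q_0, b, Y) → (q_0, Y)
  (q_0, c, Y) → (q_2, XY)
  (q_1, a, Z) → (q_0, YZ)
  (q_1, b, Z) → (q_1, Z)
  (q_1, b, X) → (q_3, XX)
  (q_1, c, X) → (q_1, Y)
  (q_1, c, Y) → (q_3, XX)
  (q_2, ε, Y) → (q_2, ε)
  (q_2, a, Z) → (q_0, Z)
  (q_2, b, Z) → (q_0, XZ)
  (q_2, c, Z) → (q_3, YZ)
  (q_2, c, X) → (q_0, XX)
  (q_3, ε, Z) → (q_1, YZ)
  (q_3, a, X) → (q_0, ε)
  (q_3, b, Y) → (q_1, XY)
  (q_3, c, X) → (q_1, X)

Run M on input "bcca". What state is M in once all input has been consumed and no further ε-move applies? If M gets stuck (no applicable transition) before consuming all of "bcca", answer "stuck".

q_2

(q_0, bcca, Z)
  ε-move, top Z: go to q_3, push YZ → (q_3, bcca, YZ)
  read b, top Y: go to q_1, push XY → (q_1, cca, XYZ)
  read c, top X: go to q_1, push Y → (q_1, ca, YYZ)
  read c, top Y: go to q_3, push XX → (q_3, a, XXYZ)
  read a, top X: go to q_0, push ε → (q_0, ε, XYZ)
  ε-move, top X: go to q_2, push Y → (q_2, ε, YYZ)
  ε-move, top Y: go to q_2, push ε → (q_2, ε, YZ)
  ε-move, top Y: go to q_2, push ε → (q_2, ε, Z)
All input consumed; M is in state q_2.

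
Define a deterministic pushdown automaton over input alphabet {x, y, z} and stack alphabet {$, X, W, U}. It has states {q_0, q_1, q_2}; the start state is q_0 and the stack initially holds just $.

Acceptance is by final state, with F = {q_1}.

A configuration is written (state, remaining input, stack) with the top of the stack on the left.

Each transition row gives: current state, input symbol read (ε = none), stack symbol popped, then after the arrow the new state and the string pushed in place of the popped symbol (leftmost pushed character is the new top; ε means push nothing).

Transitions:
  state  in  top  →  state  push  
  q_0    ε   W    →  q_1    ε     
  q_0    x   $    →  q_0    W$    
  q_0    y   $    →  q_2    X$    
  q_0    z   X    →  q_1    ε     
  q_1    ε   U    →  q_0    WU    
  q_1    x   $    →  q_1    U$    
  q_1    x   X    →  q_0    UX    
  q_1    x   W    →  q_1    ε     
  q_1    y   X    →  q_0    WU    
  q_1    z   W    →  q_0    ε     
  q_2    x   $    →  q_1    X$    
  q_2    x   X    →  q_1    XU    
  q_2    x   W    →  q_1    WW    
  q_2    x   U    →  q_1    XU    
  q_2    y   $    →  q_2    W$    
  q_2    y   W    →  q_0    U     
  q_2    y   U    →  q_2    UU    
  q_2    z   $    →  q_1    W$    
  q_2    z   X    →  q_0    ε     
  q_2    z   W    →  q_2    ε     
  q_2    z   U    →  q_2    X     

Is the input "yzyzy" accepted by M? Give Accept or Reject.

(q_0, yzyzy, $)
  read y, top $: go to q_2, push X$ → (q_2, zyzy, X$)
  read z, top X: go to q_0, push ε → (q_0, yzy, $)
  read y, top $: go to q_2, push X$ → (q_2, zy, X$)
  read z, top X: go to q_0, push ε → (q_0, y, $)
  read y, top $: go to q_2, push X$ → (q_2, ε, X$)
All input consumed; state q_2 ∉ F and no further ε-move applies.

Reject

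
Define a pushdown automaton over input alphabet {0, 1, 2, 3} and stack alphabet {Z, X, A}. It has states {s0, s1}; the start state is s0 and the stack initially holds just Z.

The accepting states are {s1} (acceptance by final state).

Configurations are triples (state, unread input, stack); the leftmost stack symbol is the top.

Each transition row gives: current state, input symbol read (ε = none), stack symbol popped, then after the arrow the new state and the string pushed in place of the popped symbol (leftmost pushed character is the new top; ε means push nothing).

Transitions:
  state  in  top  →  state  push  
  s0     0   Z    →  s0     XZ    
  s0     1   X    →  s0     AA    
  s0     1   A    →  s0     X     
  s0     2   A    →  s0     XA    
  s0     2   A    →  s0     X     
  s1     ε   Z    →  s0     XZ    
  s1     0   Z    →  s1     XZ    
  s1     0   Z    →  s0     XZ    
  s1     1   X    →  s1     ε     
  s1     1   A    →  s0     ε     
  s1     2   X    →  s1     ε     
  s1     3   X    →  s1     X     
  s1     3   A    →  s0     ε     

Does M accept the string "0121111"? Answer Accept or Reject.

Reject

No computation consumes all input and reaches a final state.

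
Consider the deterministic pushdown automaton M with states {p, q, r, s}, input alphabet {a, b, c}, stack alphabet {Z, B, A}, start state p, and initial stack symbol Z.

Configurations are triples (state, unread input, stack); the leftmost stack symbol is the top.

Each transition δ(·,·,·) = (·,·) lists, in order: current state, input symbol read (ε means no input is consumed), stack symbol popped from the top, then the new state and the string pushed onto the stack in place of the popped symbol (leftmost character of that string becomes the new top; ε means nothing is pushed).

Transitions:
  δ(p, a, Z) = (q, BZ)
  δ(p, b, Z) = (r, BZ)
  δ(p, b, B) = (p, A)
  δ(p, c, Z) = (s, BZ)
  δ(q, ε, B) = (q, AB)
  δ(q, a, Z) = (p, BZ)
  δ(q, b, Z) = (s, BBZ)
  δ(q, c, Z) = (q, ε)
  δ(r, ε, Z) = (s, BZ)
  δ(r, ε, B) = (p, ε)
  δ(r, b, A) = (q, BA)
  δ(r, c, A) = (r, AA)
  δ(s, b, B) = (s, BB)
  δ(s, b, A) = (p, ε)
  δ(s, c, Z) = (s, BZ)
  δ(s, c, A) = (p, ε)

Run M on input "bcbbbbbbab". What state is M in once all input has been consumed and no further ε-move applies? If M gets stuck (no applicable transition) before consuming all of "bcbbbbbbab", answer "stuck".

stuck

(p, bcbbbbbbab, Z)
  read b, top Z: go to r, push BZ → (r, cbbbbbbab, BZ)
  ε-move, top B: go to p, push ε → (p, cbbbbbbab, Z)
  read c, top Z: go to s, push BZ → (s, bbbbbbab, BZ)
  read b, top B: go to s, push BB → (s, bbbbbab, BBZ)
  read b, top B: go to s, push BB → (s, bbbbab, BBBZ)
  read b, top B: go to s, push BB → (s, bbbab, BBBBZ)
  read b, top B: go to s, push BB → (s, bbab, BBBBBZ)
  read b, top B: go to s, push BB → (s, bab, BBBBBBZ)
  read b, top B: go to s, push BB → (s, ab, BBBBBBBZ)
No transition for (s, a, top B); M blocks with input ab remaining.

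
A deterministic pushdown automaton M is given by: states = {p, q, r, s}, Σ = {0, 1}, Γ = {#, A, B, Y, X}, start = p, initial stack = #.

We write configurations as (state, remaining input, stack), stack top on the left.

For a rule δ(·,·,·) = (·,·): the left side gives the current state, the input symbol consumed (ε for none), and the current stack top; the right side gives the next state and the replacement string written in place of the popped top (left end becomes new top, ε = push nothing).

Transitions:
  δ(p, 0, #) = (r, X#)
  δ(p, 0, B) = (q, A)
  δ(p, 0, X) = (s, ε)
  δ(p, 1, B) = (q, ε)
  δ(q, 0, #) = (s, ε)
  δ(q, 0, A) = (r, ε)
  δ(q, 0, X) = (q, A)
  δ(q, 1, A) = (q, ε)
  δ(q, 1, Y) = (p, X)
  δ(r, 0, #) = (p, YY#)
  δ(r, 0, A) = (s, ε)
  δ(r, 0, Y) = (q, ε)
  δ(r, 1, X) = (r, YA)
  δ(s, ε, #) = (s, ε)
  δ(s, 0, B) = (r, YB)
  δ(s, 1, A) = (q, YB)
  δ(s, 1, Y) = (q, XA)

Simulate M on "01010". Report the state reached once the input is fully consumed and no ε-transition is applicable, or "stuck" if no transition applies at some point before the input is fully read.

s

(p, 01010, #) ⊢ (r, 1010, X#) ⊢ (r, 010, YA#) ⊢ (q, 10, A#) ⊢ (q, 0, #) ⊢ (s, ε, ε)
All input consumed; M is in state s.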